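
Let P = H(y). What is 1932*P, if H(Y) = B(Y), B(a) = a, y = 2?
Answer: 3864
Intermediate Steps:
H(Y) = Y
P = 2
1932*P = 1932*2 = 3864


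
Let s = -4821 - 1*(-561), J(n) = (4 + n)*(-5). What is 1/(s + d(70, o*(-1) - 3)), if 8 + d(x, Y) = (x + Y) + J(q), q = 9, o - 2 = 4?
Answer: -1/4272 ≈ -0.00023408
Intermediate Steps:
o = 6 (o = 2 + 4 = 6)
J(n) = -20 - 5*n
d(x, Y) = -73 + Y + x (d(x, Y) = -8 + ((x + Y) + (-20 - 5*9)) = -8 + ((Y + x) + (-20 - 45)) = -8 + ((Y + x) - 65) = -8 + (-65 + Y + x) = -73 + Y + x)
s = -4260 (s = -4821 + 561 = -4260)
1/(s + d(70, o*(-1) - 3)) = 1/(-4260 + (-73 + (6*(-1) - 3) + 70)) = 1/(-4260 + (-73 + (-6 - 3) + 70)) = 1/(-4260 + (-73 - 9 + 70)) = 1/(-4260 - 12) = 1/(-4272) = -1/4272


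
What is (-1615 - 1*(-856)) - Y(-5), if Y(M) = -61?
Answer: -698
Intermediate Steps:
(-1615 - 1*(-856)) - Y(-5) = (-1615 - 1*(-856)) - 1*(-61) = (-1615 + 856) + 61 = -759 + 61 = -698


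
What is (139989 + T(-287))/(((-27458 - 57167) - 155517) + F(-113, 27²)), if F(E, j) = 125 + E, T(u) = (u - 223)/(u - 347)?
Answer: -22188384/38060605 ≈ -0.58298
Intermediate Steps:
T(u) = (-223 + u)/(-347 + u)
(139989 + T(-287))/(((-27458 - 57167) - 155517) + F(-113, 27²)) = (139989 + (-223 - 287)/(-347 - 287))/(((-27458 - 57167) - 155517) + (125 - 113)) = (139989 - 510/(-634))/((-84625 - 155517) + 12) = (139989 - 1/634*(-510))/(-240142 + 12) = (139989 + 255/317)/(-240130) = (44376768/317)*(-1/240130) = -22188384/38060605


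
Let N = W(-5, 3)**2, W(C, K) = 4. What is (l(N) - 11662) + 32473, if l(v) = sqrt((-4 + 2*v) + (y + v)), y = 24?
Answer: 20811 + 2*sqrt(17) ≈ 20819.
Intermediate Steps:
N = 16 (N = 4**2 = 16)
l(v) = sqrt(20 + 3*v) (l(v) = sqrt((-4 + 2*v) + (24 + v)) = sqrt(20 + 3*v))
(l(N) - 11662) + 32473 = (sqrt(20 + 3*16) - 11662) + 32473 = (sqrt(20 + 48) - 11662) + 32473 = (sqrt(68) - 11662) + 32473 = (2*sqrt(17) - 11662) + 32473 = (-11662 + 2*sqrt(17)) + 32473 = 20811 + 2*sqrt(17)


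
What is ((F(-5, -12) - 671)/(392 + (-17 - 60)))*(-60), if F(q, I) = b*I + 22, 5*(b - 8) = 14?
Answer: 15572/105 ≈ 148.30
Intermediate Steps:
b = 54/5 (b = 8 + (1/5)*14 = 8 + 14/5 = 54/5 ≈ 10.800)
F(q, I) = 22 + 54*I/5 (F(q, I) = 54*I/5 + 22 = 22 + 54*I/5)
((F(-5, -12) - 671)/(392 + (-17 - 60)))*(-60) = (((22 + (54/5)*(-12)) - 671)/(392 + (-17 - 60)))*(-60) = (((22 - 648/5) - 671)/(392 - 77))*(-60) = ((-538/5 - 671)/315)*(-60) = -3893/5*1/315*(-60) = -3893/1575*(-60) = 15572/105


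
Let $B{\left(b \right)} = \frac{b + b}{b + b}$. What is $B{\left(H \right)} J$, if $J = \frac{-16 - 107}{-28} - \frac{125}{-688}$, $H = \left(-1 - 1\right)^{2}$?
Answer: $\frac{22031}{4816} \approx 4.5745$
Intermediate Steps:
$H = 4$ ($H = \left(-2\right)^{2} = 4$)
$B{\left(b \right)} = 1$ ($B{\left(b \right)} = \frac{2 b}{2 b} = 2 b \frac{1}{2 b} = 1$)
$J = \frac{22031}{4816}$ ($J = \left(-16 - 107\right) \left(- \frac{1}{28}\right) - - \frac{125}{688} = \left(-123\right) \left(- \frac{1}{28}\right) + \frac{125}{688} = \frac{123}{28} + \frac{125}{688} = \frac{22031}{4816} \approx 4.5745$)
$B{\left(H \right)} J = 1 \cdot \frac{22031}{4816} = \frac{22031}{4816}$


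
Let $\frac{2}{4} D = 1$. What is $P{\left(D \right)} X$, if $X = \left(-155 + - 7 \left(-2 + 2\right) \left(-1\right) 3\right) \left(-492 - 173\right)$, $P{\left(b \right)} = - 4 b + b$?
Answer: $-618450$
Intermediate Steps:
$D = 2$ ($D = 2 \cdot 1 = 2$)
$P{\left(b \right)} = - 3 b$
$X = 103075$ ($X = \left(-155 + - 7 \cdot 0 \left(-1\right) 3\right) \left(-665\right) = \left(-155 + \left(-7\right) 0 \cdot 3\right) \left(-665\right) = \left(-155 + 0 \cdot 3\right) \left(-665\right) = \left(-155 + 0\right) \left(-665\right) = \left(-155\right) \left(-665\right) = 103075$)
$P{\left(D \right)} X = \left(-3\right) 2 \cdot 103075 = \left(-6\right) 103075 = -618450$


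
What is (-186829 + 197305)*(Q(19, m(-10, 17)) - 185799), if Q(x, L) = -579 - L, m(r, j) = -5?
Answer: -1952443548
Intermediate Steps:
(-186829 + 197305)*(Q(19, m(-10, 17)) - 185799) = (-186829 + 197305)*((-579 - 1*(-5)) - 185799) = 10476*((-579 + 5) - 185799) = 10476*(-574 - 185799) = 10476*(-186373) = -1952443548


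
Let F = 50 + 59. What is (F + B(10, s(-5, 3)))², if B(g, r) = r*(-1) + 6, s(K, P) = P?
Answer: 12544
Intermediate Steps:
B(g, r) = 6 - r (B(g, r) = -r + 6 = 6 - r)
F = 109
(F + B(10, s(-5, 3)))² = (109 + (6 - 1*3))² = (109 + (6 - 3))² = (109 + 3)² = 112² = 12544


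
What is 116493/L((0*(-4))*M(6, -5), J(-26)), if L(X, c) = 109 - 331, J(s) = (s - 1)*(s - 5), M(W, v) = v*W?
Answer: -38831/74 ≈ -524.74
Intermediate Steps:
M(W, v) = W*v
J(s) = (-1 + s)*(-5 + s)
L(X, c) = -222
116493/L((0*(-4))*M(6, -5), J(-26)) = 116493/(-222) = 116493*(-1/222) = -38831/74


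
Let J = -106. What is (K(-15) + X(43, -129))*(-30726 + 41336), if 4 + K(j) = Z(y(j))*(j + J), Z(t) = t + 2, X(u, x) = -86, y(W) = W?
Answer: 15734630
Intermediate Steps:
Z(t) = 2 + t
K(j) = -4 + (-106 + j)*(2 + j) (K(j) = -4 + (2 + j)*(j - 106) = -4 + (2 + j)*(-106 + j) = -4 + (-106 + j)*(2 + j))
(K(-15) + X(43, -129))*(-30726 + 41336) = ((-216 + (-15)² - 104*(-15)) - 86)*(-30726 + 41336) = ((-216 + 225 + 1560) - 86)*10610 = (1569 - 86)*10610 = 1483*10610 = 15734630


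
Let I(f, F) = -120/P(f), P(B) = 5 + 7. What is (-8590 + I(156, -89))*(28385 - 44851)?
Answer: 141607600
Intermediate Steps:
P(B) = 12
I(f, F) = -10 (I(f, F) = -120/12 = -120*1/12 = -10)
(-8590 + I(156, -89))*(28385 - 44851) = (-8590 - 10)*(28385 - 44851) = -8600*(-16466) = 141607600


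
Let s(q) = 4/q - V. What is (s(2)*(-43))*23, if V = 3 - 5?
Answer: -3956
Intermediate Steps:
V = -2
s(q) = 2 + 4/q (s(q) = 4/q - 1*(-2) = 4/q + 2 = 2 + 4/q)
(s(2)*(-43))*23 = ((2 + 4/2)*(-43))*23 = ((2 + 4*(½))*(-43))*23 = ((2 + 2)*(-43))*23 = (4*(-43))*23 = -172*23 = -3956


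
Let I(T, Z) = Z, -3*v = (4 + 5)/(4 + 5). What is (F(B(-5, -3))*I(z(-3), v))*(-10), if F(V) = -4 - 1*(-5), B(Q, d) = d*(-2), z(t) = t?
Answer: 10/3 ≈ 3.3333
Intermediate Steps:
v = -⅓ (v = -(4 + 5)/(3*(4 + 5)) = -3/9 = -⅓*1 = -⅓ ≈ -0.33333)
B(Q, d) = -2*d
F(V) = 1 (F(V) = -4 + 5 = 1)
(F(B(-5, -3))*I(z(-3), v))*(-10) = (1*(-⅓))*(-10) = -⅓*(-10) = 10/3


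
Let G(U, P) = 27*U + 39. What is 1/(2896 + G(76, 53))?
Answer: 1/4987 ≈ 0.00020052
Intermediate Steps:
G(U, P) = 39 + 27*U
1/(2896 + G(76, 53)) = 1/(2896 + (39 + 27*76)) = 1/(2896 + (39 + 2052)) = 1/(2896 + 2091) = 1/4987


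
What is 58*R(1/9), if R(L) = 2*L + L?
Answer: 58/3 ≈ 19.333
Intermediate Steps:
R(L) = 3*L
58*R(1/9) = 58*(3/9) = 58*(3*(⅑)) = 58*(⅓) = 58/3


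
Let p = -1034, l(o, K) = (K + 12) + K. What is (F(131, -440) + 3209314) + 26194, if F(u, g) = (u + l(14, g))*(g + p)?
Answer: 4321846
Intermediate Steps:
l(o, K) = 12 + 2*K (l(o, K) = (12 + K) + K = 12 + 2*K)
F(u, g) = (-1034 + g)*(12 + u + 2*g) (F(u, g) = (u + (12 + 2*g))*(g - 1034) = (12 + u + 2*g)*(-1034 + g) = (-1034 + g)*(12 + u + 2*g))
(F(131, -440) + 3209314) + 26194 = ((-12408 - 2056*(-440) - 1034*131 + 2*(-440)**2 - 440*131) + 3209314) + 26194 = ((-12408 + 904640 - 135454 + 2*193600 - 57640) + 3209314) + 26194 = ((-12408 + 904640 - 135454 + 387200 - 57640) + 3209314) + 26194 = (1086338 + 3209314) + 26194 = 4295652 + 26194 = 4321846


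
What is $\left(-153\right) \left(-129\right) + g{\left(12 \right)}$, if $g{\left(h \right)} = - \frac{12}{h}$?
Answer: $19736$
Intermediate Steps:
$\left(-153\right) \left(-129\right) + g{\left(12 \right)} = \left(-153\right) \left(-129\right) - \frac{12}{12} = 19737 - 1 = 19736$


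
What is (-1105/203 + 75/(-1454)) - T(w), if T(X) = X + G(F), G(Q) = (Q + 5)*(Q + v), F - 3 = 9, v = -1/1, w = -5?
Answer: -55341379/295162 ≈ -187.49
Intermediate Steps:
v = -1 (v = -1*1 = -1)
F = 12 (F = 3 + 9 = 12)
G(Q) = (-1 + Q)*(5 + Q) (G(Q) = (Q + 5)*(Q - 1) = (5 + Q)*(-1 + Q) = (-1 + Q)*(5 + Q))
T(X) = 187 + X (T(X) = X + (-5 + 12² + 4*12) = X + (-5 + 144 + 48) = X + 187 = 187 + X)
(-1105/203 + 75/(-1454)) - T(w) = (-1105/203 + 75/(-1454)) - (187 - 5) = (-1105*1/203 + 75*(-1/1454)) - 1*182 = (-1105/203 - 75/1454) - 182 = -1621895/295162 - 182 = -55341379/295162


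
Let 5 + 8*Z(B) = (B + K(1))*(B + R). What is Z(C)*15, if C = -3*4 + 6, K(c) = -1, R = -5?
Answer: 135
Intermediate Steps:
C = -6 (C = -12 + 6 = -6)
Z(B) = -5/8 + (-1 + B)*(-5 + B)/8 (Z(B) = -5/8 + ((B - 1)*(B - 5))/8 = -5/8 + ((-1 + B)*(-5 + B))/8 = -5/8 + (-1 + B)*(-5 + B)/8)
Z(C)*15 = ((⅛)*(-6)*(-6 - 6))*15 = ((⅛)*(-6)*(-12))*15 = 9*15 = 135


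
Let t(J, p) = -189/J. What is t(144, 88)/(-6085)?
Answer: 21/97360 ≈ 0.00021569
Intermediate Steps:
t(144, 88)/(-6085) = -189/144/(-6085) = -189*1/144*(-1/6085) = -21/16*(-1/6085) = 21/97360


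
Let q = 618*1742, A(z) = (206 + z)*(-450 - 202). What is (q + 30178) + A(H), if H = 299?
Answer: 777474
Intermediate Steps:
A(z) = -134312 - 652*z (A(z) = (206 + z)*(-652) = -134312 - 652*z)
q = 1076556
(q + 30178) + A(H) = (1076556 + 30178) + (-134312 - 652*299) = 1106734 + (-134312 - 194948) = 1106734 - 329260 = 777474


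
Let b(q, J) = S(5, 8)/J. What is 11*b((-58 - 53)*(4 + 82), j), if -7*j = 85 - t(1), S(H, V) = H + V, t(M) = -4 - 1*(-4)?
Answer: -1001/85 ≈ -11.776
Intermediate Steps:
t(M) = 0 (t(M) = -4 + 4 = 0)
j = -85/7 (j = -(85 - 1*0)/7 = -(85 + 0)/7 = -1/7*85 = -85/7 ≈ -12.143)
b(q, J) = 13/J (b(q, J) = (5 + 8)/J = 13/J)
11*b((-58 - 53)*(4 + 82), j) = 11*(13/(-85/7)) = 11*(13*(-7/85)) = 11*(-91/85) = -1001/85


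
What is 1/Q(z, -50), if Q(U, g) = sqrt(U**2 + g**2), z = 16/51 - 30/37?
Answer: 1887*sqrt(2225700586)/4451401172 ≈ 0.019999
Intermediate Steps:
z = -938/1887 (z = 16*(1/51) - 30*1/37 = 16/51 - 30/37 = -938/1887 ≈ -0.49709)
1/Q(z, -50) = 1/(sqrt((-938/1887)**2 + (-50)**2)) = 1/(sqrt(879844/3560769 + 2500)) = 1/(sqrt(8902802344/3560769)) = 1/(2*sqrt(2225700586)/1887) = 1887*sqrt(2225700586)/4451401172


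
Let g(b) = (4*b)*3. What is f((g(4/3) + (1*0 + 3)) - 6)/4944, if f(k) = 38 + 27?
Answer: 65/4944 ≈ 0.013147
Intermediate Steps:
g(b) = 12*b
f(k) = 65
f((g(4/3) + (1*0 + 3)) - 6)/4944 = 65/4944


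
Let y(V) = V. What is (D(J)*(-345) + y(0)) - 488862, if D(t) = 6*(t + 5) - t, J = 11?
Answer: -518187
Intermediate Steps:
D(t) = 30 + 5*t (D(t) = 6*(5 + t) - t = (30 + 6*t) - t = 30 + 5*t)
(D(J)*(-345) + y(0)) - 488862 = ((30 + 5*11)*(-345) + 0) - 488862 = ((30 + 55)*(-345) + 0) - 488862 = (85*(-345) + 0) - 488862 = (-29325 + 0) - 488862 = -29325 - 488862 = -518187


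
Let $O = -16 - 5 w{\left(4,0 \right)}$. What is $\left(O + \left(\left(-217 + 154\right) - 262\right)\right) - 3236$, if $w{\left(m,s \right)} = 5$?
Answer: $-3602$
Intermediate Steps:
$O = -41$ ($O = -16 - 25 = -41$)
$\left(O + \left(\left(-217 + 154\right) - 262\right)\right) - 3236 = \left(-41 + \left(\left(-217 + 154\right) - 262\right)\right) - 3236 = \left(-41 - 325\right) - 3236 = -366 - 3236 = -3602$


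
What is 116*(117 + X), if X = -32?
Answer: 9860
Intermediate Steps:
116*(117 + X) = 116*(117 - 32) = 116*85 = 9860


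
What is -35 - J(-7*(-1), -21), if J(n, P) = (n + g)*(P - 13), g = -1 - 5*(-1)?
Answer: 339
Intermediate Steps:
g = 4 (g = -1 + 5 = 4)
J(n, P) = (-13 + P)*(4 + n) (J(n, P) = (n + 4)*(P - 13) = (4 + n)*(-13 + P) = (-13 + P)*(4 + n))
-35 - J(-7*(-1), -21) = -35 - (-52 - (-91)*(-1) + 4*(-21) - (-147)*(-1)) = -35 - (-52 - 13*7 - 84 - 21*7) = -35 - (-52 - 91 - 84 - 147) = -35 - 1*(-374) = -35 + 374 = 339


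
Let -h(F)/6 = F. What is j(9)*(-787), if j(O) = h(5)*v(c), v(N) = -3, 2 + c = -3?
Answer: -70830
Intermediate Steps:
c = -5 (c = -2 - 3 = -5)
h(F) = -6*F
j(O) = 90 (j(O) = -6*5*(-3) = -30*(-3) = 90)
j(9)*(-787) = 90*(-787) = -70830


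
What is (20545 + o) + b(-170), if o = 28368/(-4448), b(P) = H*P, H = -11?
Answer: 6229597/278 ≈ 22409.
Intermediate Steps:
b(P) = -11*P
o = -1773/278 (o = 28368*(-1/4448) = -1773/278 ≈ -6.3777)
(20545 + o) + b(-170) = (20545 - 1773/278) - 11*(-170) = 5709737/278 + 1870 = 6229597/278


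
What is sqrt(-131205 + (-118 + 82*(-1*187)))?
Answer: 7*I*sqrt(2993) ≈ 382.96*I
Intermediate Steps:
sqrt(-131205 + (-118 + 82*(-1*187))) = sqrt(-131205 + (-118 + 82*(-187))) = sqrt(-131205 + (-118 - 15334)) = sqrt(-131205 - 15452) = sqrt(-146657) = 7*I*sqrt(2993)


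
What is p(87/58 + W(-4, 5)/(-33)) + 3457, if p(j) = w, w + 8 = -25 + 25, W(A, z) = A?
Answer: 3449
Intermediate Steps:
w = -8 (w = -8 + (-25 + 25) = -8 + 0 = -8)
p(j) = -8
p(87/58 + W(-4, 5)/(-33)) + 3457 = -8 + 3457 = 3449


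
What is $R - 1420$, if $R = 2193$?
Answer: $773$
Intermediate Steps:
$R - 1420 = 2193 - 1420 = 773$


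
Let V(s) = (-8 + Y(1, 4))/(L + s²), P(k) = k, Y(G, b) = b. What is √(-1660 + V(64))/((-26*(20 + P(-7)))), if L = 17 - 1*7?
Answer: -I*√6996587046/693914 ≈ -0.12054*I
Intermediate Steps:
L = 10 (L = 17 - 7 = 10)
V(s) = -4/(10 + s²) (V(s) = (-8 + 4)/(10 + s²) = -4/(10 + s²))
√(-1660 + V(64))/((-26*(20 + P(-7)))) = √(-1660 - 4/(10 + 64²))/((-26*(20 - 7))) = √(-1660 - 4/(10 + 4096))/((-26*13)) = √(-1660 - 4/4106)/(-338) = √(-1660 - 4*1/4106)*(-1/338) = √(-1660 - 2/2053)*(-1/338) = √(-3407982/2053)*(-1/338) = (I*√6996587046/2053)*(-1/338) = -I*√6996587046/693914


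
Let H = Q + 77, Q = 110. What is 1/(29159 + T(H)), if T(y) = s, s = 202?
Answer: 1/29361 ≈ 3.4059e-5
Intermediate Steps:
H = 187 (H = 110 + 77 = 187)
T(y) = 202
1/(29159 + T(H)) = 1/(29159 + 202) = 1/29361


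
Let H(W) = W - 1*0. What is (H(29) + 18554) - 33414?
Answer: -14831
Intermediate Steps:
H(W) = W (H(W) = W + 0 = W)
(H(29) + 18554) - 33414 = (29 + 18554) - 33414 = 18583 - 33414 = -14831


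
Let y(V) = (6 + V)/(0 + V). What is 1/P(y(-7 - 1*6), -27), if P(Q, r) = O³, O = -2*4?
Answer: -1/512 ≈ -0.0019531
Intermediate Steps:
y(V) = (6 + V)/V
O = -8
P(Q, r) = -512 (P(Q, r) = (-8)³ = -512)
1/P(y(-7 - 1*6), -27) = 1/(-512) = -1/512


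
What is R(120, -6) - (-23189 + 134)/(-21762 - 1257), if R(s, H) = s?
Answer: 913075/7673 ≈ 119.00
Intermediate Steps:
R(120, -6) - (-23189 + 134)/(-21762 - 1257) = 120 - (-23189 + 134)/(-21762 - 1257) = 120 - (-23055)/(-23019) = 120 - (-23055)*(-1)/23019 = 120 - 1*7685/7673 = 120 - 7685/7673 = 913075/7673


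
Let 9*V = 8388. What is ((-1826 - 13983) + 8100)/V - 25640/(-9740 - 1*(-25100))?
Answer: -889417/89472 ≈ -9.9407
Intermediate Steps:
V = 932 (V = (1/9)*8388 = 932)
((-1826 - 13983) + 8100)/V - 25640/(-9740 - 1*(-25100)) = ((-1826 - 13983) + 8100)/932 - 25640/(-9740 - 1*(-25100)) = (-15809 + 8100)*(1/932) - 25640/(-9740 + 25100) = -7709*1/932 - 25640/15360 = -7709/932 - 25640*1/15360 = -7709/932 - 641/384 = -889417/89472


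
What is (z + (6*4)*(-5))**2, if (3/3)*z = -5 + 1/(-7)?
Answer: 767376/49 ≈ 15661.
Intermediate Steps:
z = -36/7 (z = -5 + 1/(-7) = -5 + 1*(-1/7) = -5 - 1/7 = -36/7 ≈ -5.1429)
(z + (6*4)*(-5))**2 = (-36/7 + (6*4)*(-5))**2 = (-36/7 + 24*(-5))**2 = (-36/7 - 120)**2 = (-876/7)**2 = 767376/49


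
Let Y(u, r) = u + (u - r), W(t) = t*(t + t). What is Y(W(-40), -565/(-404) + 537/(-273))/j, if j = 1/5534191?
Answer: 100173327449207/2828 ≈ 3.5422e+10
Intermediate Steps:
W(t) = 2*t**2 (W(t) = t*(2*t) = 2*t**2)
j = 1/5534191 ≈ 1.8069e-7
Y(u, r) = -r + 2*u
Y(W(-40), -565/(-404) + 537/(-273))/j = (-(-565/(-404) + 537/(-273)) + 2*(2*(-40)**2))/(1/5534191) = (-(-565*(-1/404) + 537*(-1/273)) + 2*(2*1600))*5534191 = (-(565/404 - 179/91) + 2*3200)*5534191 = (-1*(-20901/36764) + 6400)*5534191 = (20901/36764 + 6400)*5534191 = (235310501/36764)*5534191 = 100173327449207/2828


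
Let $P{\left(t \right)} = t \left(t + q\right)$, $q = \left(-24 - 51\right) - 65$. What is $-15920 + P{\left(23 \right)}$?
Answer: $-18611$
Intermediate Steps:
$q = -140$ ($q = -75 - 65 = -140$)
$P{\left(t \right)} = t \left(-140 + t\right)$ ($P{\left(t \right)} = t \left(t - 140\right) = t \left(-140 + t\right)$)
$-15920 + P{\left(23 \right)} = -15920 + 23 \left(-140 + 23\right) = -15920 + 23 \left(-117\right) = -15920 - 2691 = -18611$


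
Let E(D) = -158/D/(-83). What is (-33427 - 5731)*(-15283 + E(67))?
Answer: 3327983794590/5561 ≈ 5.9845e+8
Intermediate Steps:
E(D) = 158/(83*D) (E(D) = -158/D*(-1/83) = 158/(83*D))
(-33427 - 5731)*(-15283 + E(67)) = (-33427 - 5731)*(-15283 + (158/83)/67) = -39158*(-15283 + (158/83)*(1/67)) = -39158*(-15283 + 158/5561) = -39158*(-84988605/5561) = 3327983794590/5561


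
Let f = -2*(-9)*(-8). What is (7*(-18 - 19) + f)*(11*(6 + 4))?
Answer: -44330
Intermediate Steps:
f = -144 (f = 18*(-8) = -144)
(7*(-18 - 19) + f)*(11*(6 + 4)) = (7*(-18 - 19) - 144)*(11*(6 + 4)) = (7*(-37) - 144)*(11*10) = (-259 - 144)*110 = -403*110 = -44330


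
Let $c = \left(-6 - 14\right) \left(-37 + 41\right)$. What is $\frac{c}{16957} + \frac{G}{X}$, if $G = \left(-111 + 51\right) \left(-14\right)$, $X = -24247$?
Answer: $- \frac{16183640}{411156379} \approx -0.039361$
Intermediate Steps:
$c = -80$ ($c = \left(-20\right) 4 = -80$)
$G = 840$ ($G = \left(-60\right) \left(-14\right) = 840$)
$\frac{c}{16957} + \frac{G}{X} = - \frac{80}{16957} + \frac{840}{-24247} = \left(-80\right) \frac{1}{16957} + 840 \left(- \frac{1}{24247}\right) = - \frac{80}{16957} - \frac{840}{24247} = - \frac{16183640}{411156379}$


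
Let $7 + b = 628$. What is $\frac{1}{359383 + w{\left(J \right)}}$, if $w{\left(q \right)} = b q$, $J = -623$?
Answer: $- \frac{1}{27500} \approx -3.6364 \cdot 10^{-5}$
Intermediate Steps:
$b = 621$ ($b = -7 + 628 = 621$)
$w{\left(q \right)} = 621 q$
$\frac{1}{359383 + w{\left(J \right)}} = \frac{1}{359383 + 621 \left(-623\right)} = \frac{1}{359383 - 386883} = \frac{1}{-27500} = - \frac{1}{27500}$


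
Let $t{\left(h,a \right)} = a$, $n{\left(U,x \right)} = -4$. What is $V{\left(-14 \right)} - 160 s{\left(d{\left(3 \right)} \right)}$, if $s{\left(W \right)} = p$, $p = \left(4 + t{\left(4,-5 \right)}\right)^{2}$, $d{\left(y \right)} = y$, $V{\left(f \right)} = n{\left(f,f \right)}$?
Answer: $-164$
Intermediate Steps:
$V{\left(f \right)} = -4$
$p = 1$ ($p = \left(4 - 5\right)^{2} = \left(-1\right)^{2} = 1$)
$s{\left(W \right)} = 1$
$V{\left(-14 \right)} - 160 s{\left(d{\left(3 \right)} \right)} = -4 - 160 = -164$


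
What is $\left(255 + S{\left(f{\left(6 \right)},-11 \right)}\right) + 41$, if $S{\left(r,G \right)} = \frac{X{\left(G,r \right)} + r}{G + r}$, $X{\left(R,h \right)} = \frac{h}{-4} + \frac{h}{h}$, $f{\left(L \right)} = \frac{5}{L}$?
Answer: $\frac{72185}{244} \approx 295.84$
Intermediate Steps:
$X{\left(R,h \right)} = 1 - \frac{h}{4}$ ($X{\left(R,h \right)} = h \left(- \frac{1}{4}\right) + 1 = - \frac{h}{4} + 1 = 1 - \frac{h}{4}$)
$S{\left(r,G \right)} = \frac{1 + \frac{3 r}{4}}{G + r}$ ($S{\left(r,G \right)} = \frac{\left(1 - \frac{r}{4}\right) + r}{G + r} = \frac{1 + \frac{3 r}{4}}{G + r}$)
$\left(255 + S{\left(f{\left(6 \right)},-11 \right)}\right) + 41 = \left(255 + \frac{1 + \frac{3 \cdot \frac{5}{6}}{4}}{-11 + \frac{5}{6}}\right) + 41 = \left(255 + \frac{1 + \frac{3 \cdot 5 \cdot \frac{1}{6}}{4}}{-11 + 5 \cdot \frac{1}{6}}\right) + 41 = \left(255 + \frac{1 + \frac{3}{4} \cdot \frac{5}{6}}{-11 + \frac{5}{6}}\right) + 41 = \left(255 + \frac{1 + \frac{5}{8}}{- \frac{61}{6}}\right) + 41 = \left(255 - \frac{39}{244}\right) + 41 = \frac{62181}{244} + 41 = \frac{72185}{244}$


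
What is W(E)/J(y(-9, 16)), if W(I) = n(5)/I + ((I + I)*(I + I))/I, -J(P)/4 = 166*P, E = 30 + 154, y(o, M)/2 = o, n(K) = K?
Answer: 45143/733056 ≈ 0.061582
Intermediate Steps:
y(o, M) = 2*o
E = 184
J(P) = -664*P
W(I) = 4*I + 5/I (W(I) = 5/I + ((I + I)*(I + I))/I = 5/I + ((2*I)*(2*I))/I = 5/I + (4*I²)/I = 5/I + 4*I = 4*I + 5/I)
W(E)/J(y(-9, 16)) = (4*184 + 5/184)/((-1328*(-9))) = (736 + 5*(1/184))/((-664*(-18))) = (736 + 5/184)/11952 = (135429/184)*(1/11952) = 45143/733056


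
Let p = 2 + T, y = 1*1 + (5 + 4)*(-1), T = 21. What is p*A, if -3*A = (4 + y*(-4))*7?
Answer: -1932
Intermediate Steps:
y = -8 (y = 1 + 9*(-1) = 1 - 9 = -8)
A = -84 (A = -(4 - 8*(-4))*7/3 = -(4 + 32)*7/3 = -12*7 = -⅓*252 = -84)
p = 23 (p = 2 + 21 = 23)
p*A = 23*(-84) = -1932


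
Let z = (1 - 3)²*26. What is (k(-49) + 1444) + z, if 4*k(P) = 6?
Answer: 3099/2 ≈ 1549.5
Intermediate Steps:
k(P) = 3/2 (k(P) = (¼)*6 = 3/2)
z = 104 (z = (-2)²*26 = 4*26 = 104)
(k(-49) + 1444) + z = (3/2 + 1444) + 104 = 2891/2 + 104 = 3099/2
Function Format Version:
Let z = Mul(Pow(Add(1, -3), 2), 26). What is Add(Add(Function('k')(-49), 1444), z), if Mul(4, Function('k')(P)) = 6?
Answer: Rational(3099, 2) ≈ 1549.5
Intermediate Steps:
Function('k')(P) = Rational(3, 2) (Function('k')(P) = Mul(Rational(1, 4), 6) = Rational(3, 2))
z = 104 (z = Mul(Pow(-2, 2), 26) = Mul(4, 26) = 104)
Add(Add(Function('k')(-49), 1444), z) = Add(Add(Rational(3, 2), 1444), 104) = Add(Rational(2891, 2), 104) = Rational(3099, 2)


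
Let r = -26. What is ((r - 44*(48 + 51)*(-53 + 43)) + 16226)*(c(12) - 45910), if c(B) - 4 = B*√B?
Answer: -2743342560 + 1434240*√3 ≈ -2.7409e+9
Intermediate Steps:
c(B) = 4 + B^(3/2) (c(B) = 4 + B*√B = 4 + B^(3/2))
((r - 44*(48 + 51)*(-53 + 43)) + 16226)*(c(12) - 45910) = ((-26 - 44*(48 + 51)*(-53 + 43)) + 16226)*((4 + 12^(3/2)) - 45910) = ((-26 - 4356*(-10)) + 16226)*((4 + 24*√3) - 45910) = ((-26 - 44*(-990)) + 16226)*(-45906 + 24*√3) = ((-26 + 43560) + 16226)*(-45906 + 24*√3) = (43534 + 16226)*(-45906 + 24*√3) = 59760*(-45906 + 24*√3) = -2743342560 + 1434240*√3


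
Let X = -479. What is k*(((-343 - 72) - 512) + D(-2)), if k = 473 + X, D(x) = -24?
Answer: 5706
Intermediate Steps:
k = -6 (k = 473 - 479 = -6)
k*(((-343 - 72) - 512) + D(-2)) = -6*(((-343 - 72) - 512) - 24) = -6*((-415 - 512) - 24) = -6*(-927 - 24) = -6*(-951) = 5706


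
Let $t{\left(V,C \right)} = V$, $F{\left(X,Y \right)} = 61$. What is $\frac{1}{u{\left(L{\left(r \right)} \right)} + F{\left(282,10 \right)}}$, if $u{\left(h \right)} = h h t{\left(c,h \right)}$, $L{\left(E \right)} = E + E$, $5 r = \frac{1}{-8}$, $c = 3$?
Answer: $\frac{400}{24403} \approx 0.016391$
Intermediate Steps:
$r = - \frac{1}{40}$ ($r = \frac{1}{5 \left(-8\right)} = \frac{1}{5} \left(- \frac{1}{8}\right) = - \frac{1}{40} \approx -0.025$)
$L{\left(E \right)} = 2 E$
$u{\left(h \right)} = 3 h^{2}$ ($u{\left(h \right)} = h h 3 = h^{2} \cdot 3 = 3 h^{2}$)
$\frac{1}{u{\left(L{\left(r \right)} \right)} + F{\left(282,10 \right)}} = \frac{1}{3 \left(2 \left(- \frac{1}{40}\right)\right)^{2} + 61} = \frac{1}{3 \left(- \frac{1}{20}\right)^{2} + 61} = \frac{1}{3 \cdot \frac{1}{400} + 61} = \frac{1}{\frac{3}{400} + 61} = \frac{1}{\frac{24403}{400}} = \frac{400}{24403}$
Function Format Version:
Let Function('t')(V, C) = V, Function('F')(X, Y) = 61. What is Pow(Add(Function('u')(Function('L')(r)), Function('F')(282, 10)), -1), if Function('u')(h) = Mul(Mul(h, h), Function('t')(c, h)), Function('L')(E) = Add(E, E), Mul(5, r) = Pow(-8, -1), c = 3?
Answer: Rational(400, 24403) ≈ 0.016391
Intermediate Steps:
r = Rational(-1, 40) (r = Mul(Rational(1, 5), Pow(-8, -1)) = Mul(Rational(1, 5), Rational(-1, 8)) = Rational(-1, 40) ≈ -0.025000)
Function('L')(E) = Mul(2, E)
Function('u')(h) = Mul(3, Pow(h, 2)) (Function('u')(h) = Mul(Mul(h, h), 3) = Mul(Pow(h, 2), 3) = Mul(3, Pow(h, 2)))
Pow(Add(Function('u')(Function('L')(r)), Function('F')(282, 10)), -1) = Pow(Add(Mul(3, Pow(Mul(2, Rational(-1, 40)), 2)), 61), -1) = Pow(Add(Mul(3, Pow(Rational(-1, 20), 2)), 61), -1) = Pow(Add(Mul(3, Rational(1, 400)), 61), -1) = Pow(Add(Rational(3, 400), 61), -1) = Pow(Rational(24403, 400), -1) = Rational(400, 24403)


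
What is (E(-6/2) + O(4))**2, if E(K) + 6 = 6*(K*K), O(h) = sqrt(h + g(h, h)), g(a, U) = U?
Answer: 2312 + 192*sqrt(2) ≈ 2583.5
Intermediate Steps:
O(h) = sqrt(2)*sqrt(h) (O(h) = sqrt(h + h) = sqrt(2*h) = sqrt(2)*sqrt(h))
E(K) = -6 + 6*K**2 (E(K) = -6 + 6*(K*K) = -6 + 6*K**2)
(E(-6/2) + O(4))**2 = ((-6 + 6*(-6/2)**2) + sqrt(2)*sqrt(4))**2 = ((-6 + 6*(-6*1/2)**2) + sqrt(2)*2)**2 = ((-6 + 6*(-3)**2) + 2*sqrt(2))**2 = ((-6 + 6*9) + 2*sqrt(2))**2 = ((-6 + 54) + 2*sqrt(2))**2 = (48 + 2*sqrt(2))**2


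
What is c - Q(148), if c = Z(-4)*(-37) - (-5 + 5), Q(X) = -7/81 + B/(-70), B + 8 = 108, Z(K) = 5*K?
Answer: 420439/567 ≈ 741.51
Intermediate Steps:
B = 100 (B = -8 + 108 = 100)
Q(X) = -859/567 (Q(X) = -7/81 + 100/(-70) = -7*1/81 + 100*(-1/70) = -7/81 - 10/7 = -859/567)
c = 740 (c = (5*(-4))*(-37) - (-5 + 5) = -20*(-37) - 1*0 = 740 + 0 = 740)
c - Q(148) = 740 - 1*(-859/567) = 740 + 859/567 = 420439/567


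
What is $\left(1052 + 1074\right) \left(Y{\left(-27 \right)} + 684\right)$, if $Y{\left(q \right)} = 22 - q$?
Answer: $1558358$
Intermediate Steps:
$\left(1052 + 1074\right) \left(Y{\left(-27 \right)} + 684\right) = \left(1052 + 1074\right) \left(\left(22 - -27\right) + 684\right) = 2126 \left(\left(22 + 27\right) + 684\right) = 2126 \left(49 + 684\right) = 2126 \cdot 733 = 1558358$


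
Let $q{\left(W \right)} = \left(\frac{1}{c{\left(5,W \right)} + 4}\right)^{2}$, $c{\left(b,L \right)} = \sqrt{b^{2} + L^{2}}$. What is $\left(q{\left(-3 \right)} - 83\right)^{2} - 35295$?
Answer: $- \frac{746158195}{26244} + \frac{26842 \sqrt{34}}{6561} \approx -28408.0$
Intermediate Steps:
$c{\left(b,L \right)} = \sqrt{L^{2} + b^{2}}$
$q{\left(W \right)} = \frac{1}{\left(4 + \sqrt{25 + W^{2}}\right)^{2}}$ ($q{\left(W \right)} = \left(\frac{1}{\sqrt{W^{2} + 5^{2}} + 4}\right)^{2} = \left(\frac{1}{\sqrt{W^{2} + 25} + 4}\right)^{2} = \left(\frac{1}{\sqrt{25 + W^{2}} + 4}\right)^{2} = \left(\frac{1}{4 + \sqrt{25 + W^{2}}}\right)^{2} = \frac{1}{\left(4 + \sqrt{25 + W^{2}}\right)^{2}}$)
$\left(q{\left(-3 \right)} - 83\right)^{2} - 35295 = \left(\frac{1}{\left(4 + \sqrt{25 + \left(-3\right)^{2}}\right)^{2}} - 83\right)^{2} - 35295 = \left(\frac{1}{\left(4 + \sqrt{25 + 9}\right)^{2}} - 83\right)^{2} - 35295 = \left(\frac{1}{\left(4 + \sqrt{34}\right)^{2}} - 83\right)^{2} - 35295 = \left(-83 + \frac{1}{\left(4 + \sqrt{34}\right)^{2}}\right)^{2} - 35295 = -35295 + \left(-83 + \frac{1}{\left(4 + \sqrt{34}\right)^{2}}\right)^{2}$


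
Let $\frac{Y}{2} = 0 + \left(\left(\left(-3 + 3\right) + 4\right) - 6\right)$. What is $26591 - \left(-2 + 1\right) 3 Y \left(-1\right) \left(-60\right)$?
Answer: $25871$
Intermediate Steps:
$Y = -4$ ($Y = 2 \left(0 + \left(\left(\left(-3 + 3\right) + 4\right) - 6\right)\right) = 2 \left(0 + \left(\left(0 + 4\right) - 6\right)\right) = 2 \left(0 + \left(4 - 6\right)\right) = 2 \left(0 - 2\right) = 2 \left(-2\right) = -4$)
$26591 - \left(-2 + 1\right) 3 Y \left(-1\right) \left(-60\right) = 26591 - \left(-2 + 1\right) 3 \left(-4\right) \left(-1\right) \left(-60\right) = 26591 - \left(-1\right) 3 \left(-4\right) \left(-1\right) \left(-60\right) = 26591 - \left(-3\right) \left(-4\right) \left(-1\right) \left(-60\right) = 26591 - 12 \left(-1\right) \left(-60\right) = 26591 - \left(-12\right) \left(-60\right) = 26591 - 720 = 25871$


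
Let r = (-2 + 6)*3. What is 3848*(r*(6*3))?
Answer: 831168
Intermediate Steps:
r = 12 (r = 4*3 = 12)
3848*(r*(6*3)) = 3848*(12*(6*3)) = 3848*(12*18) = 3848*216 = 831168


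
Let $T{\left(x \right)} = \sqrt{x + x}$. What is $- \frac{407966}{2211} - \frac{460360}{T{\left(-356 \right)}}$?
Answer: $- \frac{407966}{2211} + \frac{115090 i \sqrt{178}}{89} \approx -184.52 + 17253.0 i$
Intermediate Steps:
$T{\left(x \right)} = \sqrt{2} \sqrt{x}$ ($T{\left(x \right)} = \sqrt{2 x} = \sqrt{2} \sqrt{x}$)
$- \frac{407966}{2211} - \frac{460360}{T{\left(-356 \right)}} = - \frac{407966}{2211} - \frac{460360}{\sqrt{2} \sqrt{-356}} = \left(-407966\right) \frac{1}{2211} - \frac{460360}{\sqrt{2} \cdot 2 i \sqrt{89}} = - \frac{407966}{2211} - \frac{460360}{2 i \sqrt{178}} = - \frac{407966}{2211} - 460360 \left(- \frac{i \sqrt{178}}{356}\right) = - \frac{407966}{2211} + \frac{115090 i \sqrt{178}}{89}$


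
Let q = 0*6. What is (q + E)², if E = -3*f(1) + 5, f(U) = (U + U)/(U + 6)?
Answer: 841/49 ≈ 17.163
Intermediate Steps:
f(U) = 2*U/(6 + U) (f(U) = (2*U)/(6 + U) = 2*U/(6 + U))
E = 29/7 (E = -6/(6 + 1) + 5 = -6/7 + 5 = 29/7 ≈ 4.1429)
q = 0
(q + E)² = (0 + 29/7)² = (29/7)² = 841/49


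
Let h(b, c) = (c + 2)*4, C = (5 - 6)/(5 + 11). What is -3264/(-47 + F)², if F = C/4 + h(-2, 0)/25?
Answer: -8355840000/5582032369 ≈ -1.4969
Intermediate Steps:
C = -1/16 ≈ -0.062500
h(b, c) = 8 + 4*c (h(b, c) = (2 + c)*4 = 8 + 4*c)
F = 487/1600 (F = -1/16/4 + (8 + 4*0)/25 = -1/16*¼ + (8 + 0)*(1/25) = -1/64 + 8*(1/25) = -1/64 + 8/25 = 487/1600 ≈ 0.30438)
-3264/(-47 + F)² = -3264/(-47 + 487/1600)² = -3264/((-74713/1600)²) = -3264/5582032369/2560000 = -3264*2560000/5582032369 = -8355840000/5582032369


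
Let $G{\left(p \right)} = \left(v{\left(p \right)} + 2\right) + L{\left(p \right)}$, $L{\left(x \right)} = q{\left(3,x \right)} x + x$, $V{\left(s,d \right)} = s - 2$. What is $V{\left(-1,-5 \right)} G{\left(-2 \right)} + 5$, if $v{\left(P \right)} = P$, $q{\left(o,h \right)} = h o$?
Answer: $-25$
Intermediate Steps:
$V{\left(s,d \right)} = -2 + s$ ($V{\left(s,d \right)} = s - 2 = -2 + s$)
$L{\left(x \right)} = x + 3 x^{2}$ ($L{\left(x \right)} = x 3 x + x = 3 x x + x = 3 x^{2} + x = x + 3 x^{2}$)
$G{\left(p \right)} = 2 + p + p \left(1 + 3 p\right)$ ($G{\left(p \right)} = \left(p + 2\right) + p \left(1 + 3 p\right) = \left(2 + p\right) + p \left(1 + 3 p\right) = 2 + p + p \left(1 + 3 p\right)$)
$V{\left(-1,-5 \right)} G{\left(-2 \right)} + 5 = \left(-2 - 1\right) \left(2 - 2 - 2 \left(1 + 3 \left(-2\right)\right)\right) + 5 = - 3 \left(2 - 2 - 2 \left(1 - 6\right)\right) + 5 = - 3 \left(2 - 2 - -10\right) + 5 = - 3 \left(2 - 2 + 10\right) + 5 = \left(-3\right) 10 + 5 = -30 + 5 = -25$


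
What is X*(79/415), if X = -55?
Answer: -869/83 ≈ -10.470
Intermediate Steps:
X*(79/415) = -4345/415 = -55*79/415 = -869/83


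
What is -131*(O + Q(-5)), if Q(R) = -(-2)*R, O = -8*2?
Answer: 3406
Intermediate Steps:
O = -16
Q(R) = 2*R
-131*(O + Q(-5)) = -131*(-16 + 2*(-5)) = -131*(-16 - 10) = -131*(-26) = 3406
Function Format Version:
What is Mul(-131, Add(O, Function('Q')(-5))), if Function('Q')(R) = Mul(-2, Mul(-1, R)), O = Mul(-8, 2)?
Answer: 3406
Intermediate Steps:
O = -16
Function('Q')(R) = Mul(2, R)
Mul(-131, Add(O, Function('Q')(-5))) = Mul(-131, Add(-16, Mul(2, -5))) = Mul(-131, Add(-16, -10)) = Mul(-131, -26) = 3406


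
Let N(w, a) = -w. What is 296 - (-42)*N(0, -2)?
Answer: 296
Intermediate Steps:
296 - (-42)*N(0, -2) = 296 - (-42)*(-1*0) = 296 - (-42)*0 = 296 - 1*0 = 296 + 0 = 296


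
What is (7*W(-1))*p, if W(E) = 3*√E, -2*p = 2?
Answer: -21*I ≈ -21.0*I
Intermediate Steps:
p = -1 (p = -½*2 = -1)
(7*W(-1))*p = (7*(3*√(-1)))*(-1) = (7*(3*I))*(-1) = (21*I)*(-1) = -21*I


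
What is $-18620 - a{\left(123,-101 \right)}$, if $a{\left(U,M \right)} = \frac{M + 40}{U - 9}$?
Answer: $- \frac{2122619}{114} \approx -18619.0$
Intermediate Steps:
$a{\left(U,M \right)} = \frac{40 + M}{-9 + U}$
$-18620 - a{\left(123,-101 \right)} = -18620 - \frac{40 - 101}{-9 + 123} = -18620 - \frac{1}{114} \left(-61\right) = -18620 - - \frac{61}{114} = -18620 + \frac{61}{114} = - \frac{2122619}{114}$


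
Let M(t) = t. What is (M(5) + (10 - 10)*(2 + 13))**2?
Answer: 25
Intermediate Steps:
(M(5) + (10 - 10)*(2 + 13))**2 = (5 + (10 - 10)*(2 + 13))**2 = (5 + 0*15)**2 = (5 + 0)**2 = 5**2 = 25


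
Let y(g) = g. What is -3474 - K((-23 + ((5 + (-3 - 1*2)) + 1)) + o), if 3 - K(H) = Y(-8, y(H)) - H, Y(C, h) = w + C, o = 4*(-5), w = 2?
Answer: -3441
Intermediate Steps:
o = -20
Y(C, h) = 2 + C
K(H) = 9 + H (K(H) = 3 - ((2 - 8) - H) = 3 - (-6 - H) = 3 + (6 + H) = 9 + H)
-3474 - K((-23 + ((5 + (-3 - 1*2)) + 1)) + o) = -3474 - (9 + ((-23 + ((5 + (-3 - 1*2)) + 1)) - 20)) = -3474 - (9 + ((-23 + ((5 + (-3 - 2)) + 1)) - 20)) = -3474 - (9 + ((-23 + ((5 - 5) + 1)) - 20)) = -3474 - (9 + ((-23 + (0 + 1)) - 20)) = -3474 - (9 + ((-23 + 1) - 20)) = -3474 - (9 + (-22 - 20)) = -3474 - (9 - 42) = -3474 - 1*(-33) = -3474 + 33 = -3441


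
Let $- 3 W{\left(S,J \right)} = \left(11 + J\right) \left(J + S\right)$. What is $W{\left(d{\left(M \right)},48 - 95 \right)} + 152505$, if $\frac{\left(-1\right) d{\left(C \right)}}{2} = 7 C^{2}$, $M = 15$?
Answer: $114141$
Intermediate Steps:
$d{\left(C \right)} = - 14 C^{2}$ ($d{\left(C \right)} = - 2 \cdot 7 C^{2} = - 14 C^{2}$)
$W{\left(S,J \right)} = - \frac{\left(11 + J\right) \left(J + S\right)}{3}$
$W{\left(d{\left(M \right)},48 - 95 \right)} + 152505 = \left(- \frac{11 \left(48 - 95\right)}{3} - \frac{11 \left(- 14 \cdot 15^{2}\right)}{3} - \frac{\left(48 - 95\right)^{2}}{3} - \frac{\left(48 - 95\right) \left(- 14 \cdot 15^{2}\right)}{3}\right) + 152505 = \left(\left(- \frac{11}{3}\right) \left(-47\right) - \frac{11 \left(\left(-14\right) 225\right)}{3} - \frac{\left(-47\right)^{2}}{3} - - \frac{47 \left(\left(-14\right) 225\right)}{3}\right) + 152505 = \left(\frac{517}{3} - -11550 - \frac{2209}{3} - \left(- \frac{47}{3}\right) \left(-3150\right)\right) + 152505 = \left(\frac{517}{3} + 11550 - \frac{2209}{3} - 49350\right) + 152505 = -38364 + 152505 = 114141$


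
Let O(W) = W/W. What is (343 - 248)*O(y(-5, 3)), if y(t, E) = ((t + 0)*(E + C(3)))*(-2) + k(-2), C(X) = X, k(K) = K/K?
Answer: 95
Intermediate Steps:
k(K) = 1
y(t, E) = 1 - 2*t*(3 + E) (y(t, E) = ((t + 0)*(E + 3))*(-2) + 1 = (t*(3 + E))*(-2) + 1 = -2*t*(3 + E) + 1 = 1 - 2*t*(3 + E))
O(W) = 1
(343 - 248)*O(y(-5, 3)) = (343 - 248)*1 = 95*1 = 95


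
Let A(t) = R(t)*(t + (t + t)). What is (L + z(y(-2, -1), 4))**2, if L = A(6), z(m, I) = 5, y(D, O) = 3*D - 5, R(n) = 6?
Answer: 12769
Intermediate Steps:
y(D, O) = -5 + 3*D
A(t) = 18*t (A(t) = 6*(t + (t + t)) = 6*(t + 2*t) = 6*(3*t) = 18*t)
L = 108 (L = 18*6 = 108)
(L + z(y(-2, -1), 4))**2 = (108 + 5)**2 = 113**2 = 12769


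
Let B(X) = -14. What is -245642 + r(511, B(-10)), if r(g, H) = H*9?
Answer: -245768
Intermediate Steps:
r(g, H) = 9*H
-245642 + r(511, B(-10)) = -245642 + 9*(-14) = -245642 - 126 = -245768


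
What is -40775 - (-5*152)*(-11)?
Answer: -49135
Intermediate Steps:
-40775 - (-5*152)*(-11) = -40775 - (-760)*(-11) = -40775 - 1*8360 = -40775 - 8360 = -49135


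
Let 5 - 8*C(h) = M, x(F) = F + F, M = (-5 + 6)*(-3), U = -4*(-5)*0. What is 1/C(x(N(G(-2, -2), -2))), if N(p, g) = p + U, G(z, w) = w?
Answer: 1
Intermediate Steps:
U = 0 (U = 20*0 = 0)
N(p, g) = p (N(p, g) = p + 0 = p)
M = -3 (M = 1*(-3) = -3)
x(F) = 2*F
C(h) = 1 (C(h) = 5/8 - ⅛*(-3) = 5/8 + 3/8 = 1)
1/C(x(N(G(-2, -2), -2))) = 1/1 = 1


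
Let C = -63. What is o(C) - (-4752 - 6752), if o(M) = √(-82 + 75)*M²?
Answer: 11504 + 3969*I*√7 ≈ 11504.0 + 10501.0*I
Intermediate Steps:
o(M) = I*√7*M² (o(M) = √(-7)*M² = (I*√7)*M² = I*√7*M²)
o(C) - (-4752 - 6752) = I*√7*(-63)² - (-4752 - 6752) = I*√7*3969 - 1*(-11504) = 3969*I*√7 + 11504 = 11504 + 3969*I*√7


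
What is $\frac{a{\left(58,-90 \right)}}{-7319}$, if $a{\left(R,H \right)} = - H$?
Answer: $- \frac{90}{7319} \approx -0.012297$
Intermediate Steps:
$\frac{a{\left(58,-90 \right)}}{-7319} = \frac{\left(-1\right) \left(-90\right)}{-7319} = 90 \left(- \frac{1}{7319}\right) = - \frac{90}{7319}$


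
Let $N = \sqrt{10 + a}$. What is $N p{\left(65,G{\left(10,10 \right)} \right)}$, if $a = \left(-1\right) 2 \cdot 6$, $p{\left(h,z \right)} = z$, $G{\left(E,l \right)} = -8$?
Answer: $- 8 i \sqrt{2} \approx - 11.314 i$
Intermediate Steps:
$a = -12$ ($a = \left(-2\right) 6 = -12$)
$N = i \sqrt{2}$ ($N = \sqrt{10 - 12} = \sqrt{-2} = i \sqrt{2} \approx 1.4142 i$)
$N p{\left(65,G{\left(10,10 \right)} \right)} = i \sqrt{2} \left(-8\right) = - 8 i \sqrt{2}$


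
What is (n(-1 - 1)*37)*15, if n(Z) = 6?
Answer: 3330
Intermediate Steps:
(n(-1 - 1)*37)*15 = (6*37)*15 = 222*15 = 3330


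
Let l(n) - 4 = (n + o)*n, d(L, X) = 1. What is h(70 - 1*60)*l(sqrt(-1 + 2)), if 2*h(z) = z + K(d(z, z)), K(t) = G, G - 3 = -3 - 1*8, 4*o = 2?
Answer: 11/2 ≈ 5.5000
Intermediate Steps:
o = 1/2 (o = (1/4)*2 = 1/2 ≈ 0.50000)
G = -8 (G = 3 + (-3 - 1*8) = 3 + (-3 - 8) = 3 - 11 = -8)
l(n) = 4 + n*(1/2 + n) (l(n) = 4 + (n + 1/2)*n = 4 + (1/2 + n)*n = 4 + n*(1/2 + n))
K(t) = -8
h(z) = -4 + z/2 (h(z) = (z - 8)/2 = (-8 + z)/2 = -4 + z/2)
h(70 - 1*60)*l(sqrt(-1 + 2)) = (-4 + (70 - 1*60)/2)*(4 + (sqrt(-1 + 2))**2 + sqrt(-1 + 2)/2) = (-4 + (70 - 60)/2)*(4 + (sqrt(1))**2 + sqrt(1)/2) = (-4 + (1/2)*10)*(4 + 1**2 + (1/2)*1) = (-4 + 5)*(4 + 1 + 1/2) = 1*(11/2) = 11/2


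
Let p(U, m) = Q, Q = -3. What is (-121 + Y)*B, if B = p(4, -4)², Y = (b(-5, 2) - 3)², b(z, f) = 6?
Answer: -1008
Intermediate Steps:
p(U, m) = -3
Y = 9 (Y = (6 - 3)² = 3² = 9)
B = 9 (B = (-3)² = 9)
(-121 + Y)*B = (-121 + 9)*9 = -112*9 = -1008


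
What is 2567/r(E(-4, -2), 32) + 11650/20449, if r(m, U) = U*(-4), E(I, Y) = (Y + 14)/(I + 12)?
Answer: -51001383/2617472 ≈ -19.485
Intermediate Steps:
E(I, Y) = (14 + Y)/(12 + I)
r(m, U) = -4*U
2567/r(E(-4, -2), 32) + 11650/20449 = 2567/((-4*32)) + 11650/20449 = 2567/(-128) + 11650*(1/20449) = 2567*(-1/128) + 11650/20449 = -2567/128 + 11650/20449 = -51001383/2617472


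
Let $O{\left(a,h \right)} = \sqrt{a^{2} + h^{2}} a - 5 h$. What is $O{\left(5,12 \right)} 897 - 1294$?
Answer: $3191$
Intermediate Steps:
$O{\left(a,h \right)} = - 5 h + a \sqrt{a^{2} + h^{2}}$ ($O{\left(a,h \right)} = a \sqrt{a^{2} + h^{2}} - 5 h = - 5 h + a \sqrt{a^{2} + h^{2}}$)
$O{\left(5,12 \right)} 897 - 1294 = \left(\left(-5\right) 12 + 5 \sqrt{5^{2} + 12^{2}}\right) 897 - 1294 = \left(-60 + 5 \sqrt{25 + 144}\right) 897 - 1294 = \left(-60 + 5 \sqrt{169}\right) 897 - 1294 = \left(-60 + 5 \cdot 13\right) 897 - 1294 = \left(-60 + 65\right) 897 - 1294 = 5 \cdot 897 - 1294 = 4485 - 1294 = 3191$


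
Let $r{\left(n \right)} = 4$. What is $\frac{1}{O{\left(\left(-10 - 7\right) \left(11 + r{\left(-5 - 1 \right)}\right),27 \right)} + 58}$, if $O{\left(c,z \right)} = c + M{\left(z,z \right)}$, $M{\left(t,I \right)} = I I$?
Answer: $\frac{1}{532} \approx 0.0018797$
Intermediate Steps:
$M{\left(t,I \right)} = I^{2}$
$O{\left(c,z \right)} = c + z^{2}$
$\frac{1}{O{\left(\left(-10 - 7\right) \left(11 + r{\left(-5 - 1 \right)}\right),27 \right)} + 58} = \frac{1}{\left(\left(-10 - 7\right) \left(11 + 4\right) + 27^{2}\right) + 58} = \frac{1}{\left(\left(-17\right) 15 + 729\right) + 58} = \frac{1}{\left(-255 + 729\right) + 58} = \frac{1}{474 + 58} = \frac{1}{532}$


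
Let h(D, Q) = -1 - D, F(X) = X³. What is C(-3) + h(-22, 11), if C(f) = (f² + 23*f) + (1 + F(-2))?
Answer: -46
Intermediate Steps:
C(f) = -7 + f² + 23*f (C(f) = (f² + 23*f) + (1 + (-2)³) = (f² + 23*f) + (1 - 8) = (f² + 23*f) - 7 = -7 + f² + 23*f)
C(-3) + h(-22, 11) = (-7 + (-3)² + 23*(-3)) + (-1 - 1*(-22)) = (-7 + 9 - 69) + (-1 + 22) = -67 + 21 = -46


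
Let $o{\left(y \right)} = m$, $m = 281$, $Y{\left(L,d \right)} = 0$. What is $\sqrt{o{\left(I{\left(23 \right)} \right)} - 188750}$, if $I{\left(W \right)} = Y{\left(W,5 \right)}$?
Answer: $3 i \sqrt{20941} \approx 434.13 i$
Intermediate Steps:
$I{\left(W \right)} = 0$
$o{\left(y \right)} = 281$
$\sqrt{o{\left(I{\left(23 \right)} \right)} - 188750} = \sqrt{281 - 188750} = \sqrt{-188469} = 3 i \sqrt{20941}$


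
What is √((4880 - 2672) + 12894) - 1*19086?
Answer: -19086 + 3*√1678 ≈ -18963.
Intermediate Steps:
√((4880 - 2672) + 12894) - 1*19086 = √(2208 + 12894) - 19086 = √15102 - 19086 = 3*√1678 - 19086 = -19086 + 3*√1678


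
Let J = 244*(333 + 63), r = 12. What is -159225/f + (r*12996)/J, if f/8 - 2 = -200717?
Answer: 123055649/71829208 ≈ 1.7132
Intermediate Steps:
f = -1605720 (f = 16 + 8*(-200717) = 16 - 1605736 = -1605720)
J = 96624 (J = 244*396 = 96624)
-159225/f + (r*12996)/J = -159225/(-1605720) + (12*12996)/96624 = -159225*(-1/1605720) + 155952*(1/96624) = 10615/107048 + 1083/671 = 123055649/71829208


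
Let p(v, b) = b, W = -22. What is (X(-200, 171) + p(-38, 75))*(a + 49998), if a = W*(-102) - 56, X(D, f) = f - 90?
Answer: 8141016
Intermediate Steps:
X(D, f) = -90 + f
a = 2188 (a = -22*(-102) - 56 = 2244 - 56 = 2188)
(X(-200, 171) + p(-38, 75))*(a + 49998) = ((-90 + 171) + 75)*(2188 + 49998) = (81 + 75)*52186 = 156*52186 = 8141016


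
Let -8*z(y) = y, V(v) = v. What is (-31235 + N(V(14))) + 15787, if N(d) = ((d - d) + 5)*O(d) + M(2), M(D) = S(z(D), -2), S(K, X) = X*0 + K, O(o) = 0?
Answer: -61793/4 ≈ -15448.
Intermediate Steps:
z(y) = -y/8
S(K, X) = K (S(K, X) = 0 + K = K)
M(D) = -D/8
N(d) = -1/4 (N(d) = ((d - d) + 5)*0 - 1/8*2 = (0 + 5)*0 - 1/4 = 5*0 - 1/4 = 0 - 1/4 = -1/4)
(-31235 + N(V(14))) + 15787 = (-31235 - 1/4) + 15787 = -124941/4 + 15787 = -61793/4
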